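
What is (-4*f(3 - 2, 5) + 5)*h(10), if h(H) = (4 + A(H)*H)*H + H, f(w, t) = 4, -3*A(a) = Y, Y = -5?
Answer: -7150/3 ≈ -2383.3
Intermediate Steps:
A(a) = 5/3 (A(a) = -⅓*(-5) = 5/3)
h(H) = H + H*(4 + 5*H/3) (h(H) = (4 + 5*H/3)*H + H = H*(4 + 5*H/3) + H = H + H*(4 + 5*H/3))
(-4*f(3 - 2, 5) + 5)*h(10) = (-4*4 + 5)*((5/3)*10*(3 + 10)) = (-16 + 5)*((5/3)*10*13) = -11*650/3 = -7150/3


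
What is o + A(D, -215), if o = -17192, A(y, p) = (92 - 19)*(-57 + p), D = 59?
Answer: -37048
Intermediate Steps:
A(y, p) = -4161 + 73*p (A(y, p) = 73*(-57 + p) = -4161 + 73*p)
o + A(D, -215) = -17192 + (-4161 + 73*(-215)) = -17192 + (-4161 - 15695) = -17192 - 19856 = -37048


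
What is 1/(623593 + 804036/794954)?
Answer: 397477/247864276879 ≈ 1.6036e-6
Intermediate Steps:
1/(623593 + 804036/794954) = 1/(623593 + 804036*(1/794954)) = 1/(623593 + 402018/397477) = 1/(247864276879/397477) = 397477/247864276879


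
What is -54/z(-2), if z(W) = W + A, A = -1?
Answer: 18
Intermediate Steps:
z(W) = -1 + W (z(W) = W - 1 = -1 + W)
-54/z(-2) = -54/(-1 - 2) = -54/(-3) = -1/3*(-54) = 18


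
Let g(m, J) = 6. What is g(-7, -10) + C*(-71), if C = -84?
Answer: 5970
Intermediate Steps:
g(-7, -10) + C*(-71) = 6 - 84*(-71) = 6 + 5964 = 5970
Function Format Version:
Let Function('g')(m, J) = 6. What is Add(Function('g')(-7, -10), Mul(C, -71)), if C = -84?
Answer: 5970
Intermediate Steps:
Add(Function('g')(-7, -10), Mul(C, -71)) = Add(6, Mul(-84, -71)) = Add(6, 5964) = 5970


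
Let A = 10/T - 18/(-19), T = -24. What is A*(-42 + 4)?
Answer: -121/6 ≈ -20.167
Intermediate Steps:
A = 121/228 (A = 10/(-24) - 18/(-19) = 10*(-1/24) - 18*(-1/19) = -5/12 + 18/19 = 121/228 ≈ 0.53070)
A*(-42 + 4) = 121*(-42 + 4)/228 = (121/228)*(-38) = -121/6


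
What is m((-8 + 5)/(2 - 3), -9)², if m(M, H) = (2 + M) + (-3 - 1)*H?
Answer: 1681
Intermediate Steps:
m(M, H) = 2 + M - 4*H (m(M, H) = (2 + M) - 4*H = 2 + M - 4*H)
m((-8 + 5)/(2 - 3), -9)² = (2 + (-8 + 5)/(2 - 3) - 4*(-9))² = (2 - 3/(-1) + 36)² = (2 - 3*(-1) + 36)² = (2 + 3 + 36)² = 41² = 1681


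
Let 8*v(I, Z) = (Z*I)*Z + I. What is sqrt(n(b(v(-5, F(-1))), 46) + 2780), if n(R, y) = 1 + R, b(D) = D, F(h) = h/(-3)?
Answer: sqrt(100091)/6 ≈ 52.729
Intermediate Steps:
F(h) = -h/3 (F(h) = h*(-1/3) = -h/3)
v(I, Z) = I/8 + I*Z**2/8 (v(I, Z) = ((Z*I)*Z + I)/8 = ((I*Z)*Z + I)/8 = (I*Z**2 + I)/8 = (I + I*Z**2)/8 = I/8 + I*Z**2/8)
sqrt(n(b(v(-5, F(-1))), 46) + 2780) = sqrt((1 + (1/8)*(-5)*(1 + (-1/3*(-1))**2)) + 2780) = sqrt((1 + (1/8)*(-5)*(1 + (1/3)**2)) + 2780) = sqrt((1 + (1/8)*(-5)*(1 + 1/9)) + 2780) = sqrt((1 + (1/8)*(-5)*(10/9)) + 2780) = sqrt((1 - 25/36) + 2780) = sqrt(11/36 + 2780) = sqrt(100091/36) = sqrt(100091)/6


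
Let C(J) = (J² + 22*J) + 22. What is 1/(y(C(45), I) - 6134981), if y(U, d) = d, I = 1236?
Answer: -1/6133745 ≈ -1.6303e-7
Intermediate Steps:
C(J) = 22 + J² + 22*J
1/(y(C(45), I) - 6134981) = 1/(1236 - 6134981) = 1/(-6133745) = -1/6133745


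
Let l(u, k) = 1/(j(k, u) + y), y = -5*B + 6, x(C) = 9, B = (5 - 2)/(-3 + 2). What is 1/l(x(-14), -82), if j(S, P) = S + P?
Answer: -52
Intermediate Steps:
B = -3 (B = 3/(-1) = 3*(-1) = -3)
j(S, P) = P + S
y = 21 (y = -5*(-3) + 6 = 15 + 6 = 21)
l(u, k) = 1/(21 + k + u) (l(u, k) = 1/((u + k) + 21) = 1/((k + u) + 21) = 1/(21 + k + u))
1/l(x(-14), -82) = 1/(1/(21 - 82 + 9)) = 1/(1/(-52)) = 1/(-1/52) = -52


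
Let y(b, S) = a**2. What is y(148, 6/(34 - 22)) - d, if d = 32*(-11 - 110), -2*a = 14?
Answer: 3921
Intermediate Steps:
a = -7 (a = -1/2*14 = -7)
d = -3872 (d = 32*(-121) = -3872)
y(b, S) = 49 (y(b, S) = (-7)**2 = 49)
y(148, 6/(34 - 22)) - d = 49 - 1*(-3872) = 49 + 3872 = 3921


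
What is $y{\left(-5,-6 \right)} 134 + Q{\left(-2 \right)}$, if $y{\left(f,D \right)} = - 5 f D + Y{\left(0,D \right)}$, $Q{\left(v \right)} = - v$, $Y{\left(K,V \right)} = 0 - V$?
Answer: $-19294$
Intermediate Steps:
$Y{\left(K,V \right)} = - V$
$y{\left(f,D \right)} = - D - 5 D f$ ($y{\left(f,D \right)} = - 5 f D - D = - 5 D f - D = - D - 5 D f$)
$y{\left(-5,-6 \right)} 134 + Q{\left(-2 \right)} = - 6 \left(-1 - -25\right) 134 - -2 = - 6 \left(-1 + 25\right) 134 + 2 = \left(-6\right) 24 \cdot 134 + 2 = \left(-144\right) 134 + 2 = -19296 + 2 = -19294$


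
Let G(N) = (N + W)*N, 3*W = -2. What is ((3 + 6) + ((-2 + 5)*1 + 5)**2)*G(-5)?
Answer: 6205/3 ≈ 2068.3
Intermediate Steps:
W = -2/3 (W = (1/3)*(-2) = -2/3 ≈ -0.66667)
G(N) = N*(-2/3 + N) (G(N) = (N - 2/3)*N = (-2/3 + N)*N = N*(-2/3 + N))
((3 + 6) + ((-2 + 5)*1 + 5)**2)*G(-5) = ((3 + 6) + ((-2 + 5)*1 + 5)**2)*((1/3)*(-5)*(-2 + 3*(-5))) = (9 + (3*1 + 5)**2)*((1/3)*(-5)*(-2 - 15)) = (9 + (3 + 5)**2)*((1/3)*(-5)*(-17)) = (9 + 8**2)*(85/3) = (9 + 64)*(85/3) = 73*(85/3) = 6205/3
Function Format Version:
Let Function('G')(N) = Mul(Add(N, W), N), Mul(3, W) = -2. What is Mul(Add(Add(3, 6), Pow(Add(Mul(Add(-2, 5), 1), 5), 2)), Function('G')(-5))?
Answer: Rational(6205, 3) ≈ 2068.3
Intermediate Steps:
W = Rational(-2, 3) (W = Mul(Rational(1, 3), -2) = Rational(-2, 3) ≈ -0.66667)
Function('G')(N) = Mul(N, Add(Rational(-2, 3), N)) (Function('G')(N) = Mul(Add(N, Rational(-2, 3)), N) = Mul(Add(Rational(-2, 3), N), N) = Mul(N, Add(Rational(-2, 3), N)))
Mul(Add(Add(3, 6), Pow(Add(Mul(Add(-2, 5), 1), 5), 2)), Function('G')(-5)) = Mul(Add(Add(3, 6), Pow(Add(Mul(Add(-2, 5), 1), 5), 2)), Mul(Rational(1, 3), -5, Add(-2, Mul(3, -5)))) = Mul(Add(9, Pow(Add(Mul(3, 1), 5), 2)), Mul(Rational(1, 3), -5, Add(-2, -15))) = Mul(Add(9, Pow(Add(3, 5), 2)), Mul(Rational(1, 3), -5, -17)) = Mul(Add(9, Pow(8, 2)), Rational(85, 3)) = Mul(Add(9, 64), Rational(85, 3)) = Mul(73, Rational(85, 3)) = Rational(6205, 3)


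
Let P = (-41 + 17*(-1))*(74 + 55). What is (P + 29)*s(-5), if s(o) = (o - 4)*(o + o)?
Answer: -670770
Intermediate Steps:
s(o) = 2*o*(-4 + o) (s(o) = (-4 + o)*(2*o) = 2*o*(-4 + o))
P = -7482 (P = (-41 - 17)*129 = -58*129 = -7482)
(P + 29)*s(-5) = (-7482 + 29)*(2*(-5)*(-4 - 5)) = -14906*(-5)*(-9) = -7453*90 = -670770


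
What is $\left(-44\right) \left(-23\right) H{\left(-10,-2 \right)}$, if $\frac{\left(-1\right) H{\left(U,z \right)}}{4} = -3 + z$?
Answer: $20240$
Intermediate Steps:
$H{\left(U,z \right)} = 12 - 4 z$ ($H{\left(U,z \right)} = - 4 \left(-3 + z\right) = 12 - 4 z$)
$\left(-44\right) \left(-23\right) H{\left(-10,-2 \right)} = \left(-44\right) \left(-23\right) \left(12 - -8\right) = 1012 \left(12 + 8\right) = 1012 \cdot 20 = 20240$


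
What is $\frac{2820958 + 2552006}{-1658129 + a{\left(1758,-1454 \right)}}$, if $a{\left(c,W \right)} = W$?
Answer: $- \frac{5372964}{1659583} \approx -3.2375$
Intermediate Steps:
$\frac{2820958 + 2552006}{-1658129 + a{\left(1758,-1454 \right)}} = \frac{2820958 + 2552006}{-1658129 - 1454} = \frac{5372964}{-1659583} = 5372964 \left(- \frac{1}{1659583}\right) = - \frac{5372964}{1659583}$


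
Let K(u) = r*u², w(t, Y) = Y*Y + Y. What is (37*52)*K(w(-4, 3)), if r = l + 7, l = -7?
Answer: 0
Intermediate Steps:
r = 0 (r = -7 + 7 = 0)
w(t, Y) = Y + Y² (w(t, Y) = Y² + Y = Y + Y²)
K(u) = 0 (K(u) = 0*u² = 0)
(37*52)*K(w(-4, 3)) = (37*52)*0 = 1924*0 = 0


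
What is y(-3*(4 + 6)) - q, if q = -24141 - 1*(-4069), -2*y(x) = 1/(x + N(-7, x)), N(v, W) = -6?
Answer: 1445185/72 ≈ 20072.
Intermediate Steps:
y(x) = -1/(2*(-6 + x)) (y(x) = -1/(2*(x - 6)) = -1/(2*(-6 + x)))
q = -20072 (q = -24141 + 4069 = -20072)
y(-3*(4 + 6)) - q = -1/(-12 + 2*(-3*(4 + 6))) - 1*(-20072) = -1/(-12 + 2*(-3*10)) + 20072 = -1/(-12 + 2*(-30)) + 20072 = -1/(-12 - 60) + 20072 = -1/(-72) + 20072 = -1*(-1/72) + 20072 = 1/72 + 20072 = 1445185/72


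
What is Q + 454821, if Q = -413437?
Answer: 41384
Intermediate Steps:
Q + 454821 = -413437 + 454821 = 41384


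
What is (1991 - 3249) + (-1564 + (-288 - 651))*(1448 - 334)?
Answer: -2789600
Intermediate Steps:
(1991 - 3249) + (-1564 + (-288 - 651))*(1448 - 334) = -1258 + (-1564 - 939)*1114 = -1258 - 2503*1114 = -1258 - 2788342 = -2789600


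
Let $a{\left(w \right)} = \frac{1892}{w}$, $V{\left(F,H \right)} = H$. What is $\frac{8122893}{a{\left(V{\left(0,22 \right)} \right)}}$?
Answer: $\frac{8122893}{86} \approx 94452.0$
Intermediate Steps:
$\frac{8122893}{a{\left(V{\left(0,22 \right)} \right)}} = \frac{8122893}{1892 \cdot \frac{1}{22}} = \frac{8122893}{86}$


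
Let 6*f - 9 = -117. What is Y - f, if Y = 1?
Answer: 19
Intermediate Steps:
f = -18 (f = 3/2 + (⅙)*(-117) = 3/2 - 39/2 = -18)
Y - f = 1 - 1*(-18) = 1 + 18 = 19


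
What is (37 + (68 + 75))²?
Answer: 32400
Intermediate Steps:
(37 + (68 + 75))² = (37 + 143)² = 180² = 32400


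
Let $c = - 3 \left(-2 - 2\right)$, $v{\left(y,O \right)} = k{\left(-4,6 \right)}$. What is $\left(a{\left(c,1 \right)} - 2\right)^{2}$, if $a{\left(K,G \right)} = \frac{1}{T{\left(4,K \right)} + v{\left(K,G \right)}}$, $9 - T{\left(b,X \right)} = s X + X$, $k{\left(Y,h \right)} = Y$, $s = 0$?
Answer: $\frac{225}{49} \approx 4.5918$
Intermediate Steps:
$v{\left(y,O \right)} = -4$
$T{\left(b,X \right)} = 9 - X$ ($T{\left(b,X \right)} = 9 - \left(0 X + X\right) = 9 - \left(0 + X\right) = 9 - X$)
$c = 12$ ($c = \left(-3\right) \left(-4\right) = 12$)
$a{\left(K,G \right)} = \frac{1}{5 - K}$ ($a{\left(K,G \right)} = \frac{1}{\left(9 - K\right) - 4} = \frac{1}{5 - K}$)
$\left(a{\left(c,1 \right)} - 2\right)^{2} = \left(- \frac{1}{-5 + 12} - 2\right)^{2} = \left(- \frac{1}{7} - 2\right)^{2} = \left(- \frac{15}{7}\right)^{2} = \frac{225}{49}$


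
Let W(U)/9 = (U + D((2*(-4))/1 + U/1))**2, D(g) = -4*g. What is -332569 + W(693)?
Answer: 37379312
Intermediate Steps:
W(U) = 9*(32 - 3*U)**2 (W(U) = 9*(U - 4*((2*(-4))/1 + U/1))**2 = 9*(U - 4*(-8*1 + U*1))**2 = 9*(U - 4*(-8 + U))**2 = 9*(U + (32 - 4*U))**2 = 9*(32 - 3*U)**2)
-332569 + W(693) = -332569 + 9*(32 - 3*693)**2 = -332569 + 9*(32 - 2079)**2 = -332569 + 9*(-2047)**2 = -332569 + 9*4190209 = -332569 + 37711881 = 37379312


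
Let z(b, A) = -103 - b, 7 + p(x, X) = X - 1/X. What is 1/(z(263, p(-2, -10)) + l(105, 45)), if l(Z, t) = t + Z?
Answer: -1/216 ≈ -0.0046296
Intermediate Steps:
p(x, X) = -7 + X - 1/X (p(x, X) = -7 + (X - 1/X) = -7 + X - 1/X)
l(Z, t) = Z + t
1/(z(263, p(-2, -10)) + l(105, 45)) = 1/((-103 - 1*263) + (105 + 45)) = 1/((-103 - 263) + 150) = 1/(-366 + 150) = 1/(-216) = -1/216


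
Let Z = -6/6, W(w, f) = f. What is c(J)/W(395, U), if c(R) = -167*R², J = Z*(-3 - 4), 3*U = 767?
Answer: -24549/767 ≈ -32.007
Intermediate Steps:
U = 767/3 (U = (⅓)*767 = 767/3 ≈ 255.67)
Z = -1 (Z = -6*⅙ = -1)
J = 7 (J = -(-3 - 4) = -1*(-7) = 7)
c(J)/W(395, U) = (-167*7²)/(767/3) = -167*49*(3/767) = -8183*3/767 = -24549/767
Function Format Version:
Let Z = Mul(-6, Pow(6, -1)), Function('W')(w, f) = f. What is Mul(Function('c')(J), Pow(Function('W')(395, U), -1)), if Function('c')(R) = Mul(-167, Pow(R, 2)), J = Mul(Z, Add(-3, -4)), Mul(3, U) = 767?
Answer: Rational(-24549, 767) ≈ -32.007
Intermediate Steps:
U = Rational(767, 3) (U = Mul(Rational(1, 3), 767) = Rational(767, 3) ≈ 255.67)
Z = -1 (Z = Mul(-6, Rational(1, 6)) = -1)
J = 7 (J = Mul(-1, Add(-3, -4)) = Mul(-1, -7) = 7)
Mul(Function('c')(J), Pow(Function('W')(395, U), -1)) = Mul(Mul(-167, Pow(7, 2)), Pow(Rational(767, 3), -1)) = Mul(Mul(-167, 49), Rational(3, 767)) = Mul(-8183, Rational(3, 767)) = Rational(-24549, 767)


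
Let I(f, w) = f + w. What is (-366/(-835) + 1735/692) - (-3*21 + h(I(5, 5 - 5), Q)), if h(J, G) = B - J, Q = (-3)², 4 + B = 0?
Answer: 43305037/577820 ≈ 74.946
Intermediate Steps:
B = -4 (B = -4 + 0 = -4)
Q = 9
h(J, G) = -4 - J
(-366/(-835) + 1735/692) - (-3*21 + h(I(5, 5 - 5), Q)) = (-366/(-835) + 1735/692) - (-3*21 + (-4 - (5 + (5 - 5)))) = (-366*(-1/835) + 1735*(1/692)) - (-63 + (-4 - (5 + 0))) = (366/835 + 1735/692) - (-63 + (-4 - 1*5)) = 1701997/577820 - (-63 + (-4 - 5)) = 1701997/577820 - (-63 - 9) = 1701997/577820 - 1*(-72) = 1701997/577820 + 72 = 43305037/577820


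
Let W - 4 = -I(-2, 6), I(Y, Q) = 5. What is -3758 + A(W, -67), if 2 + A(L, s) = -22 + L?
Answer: -3783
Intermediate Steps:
W = -1 (W = 4 - 1*5 = 4 - 5 = -1)
A(L, s) = -24 + L (A(L, s) = -2 + (-22 + L) = -24 + L)
-3758 + A(W, -67) = -3758 + (-24 - 1) = -3758 - 25 = -3783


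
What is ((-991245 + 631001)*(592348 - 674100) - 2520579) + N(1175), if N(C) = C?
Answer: 29448148084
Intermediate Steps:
((-991245 + 631001)*(592348 - 674100) - 2520579) + N(1175) = ((-991245 + 631001)*(592348 - 674100) - 2520579) + 1175 = (-360244*(-81752) - 2520579) + 1175 = (29450667488 - 2520579) + 1175 = 29448146909 + 1175 = 29448148084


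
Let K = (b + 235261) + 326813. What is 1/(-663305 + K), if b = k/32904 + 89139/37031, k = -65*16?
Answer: -152308503/15417980252516 ≈ -9.8786e-6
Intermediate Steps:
k = -1040
b = 361814677/152308503 (b = -1040/32904 + 89139/37031 = -1040*1/32904 + 89139*(1/37031) = -130/4113 + 89139/37031 = 361814677/152308503 ≈ 2.3755)
K = 85609011329899/152308503 (K = (361814677/152308503 + 235261) + 326813 = 35832612538960/152308503 + 326813 = 85609011329899/152308503 ≈ 5.6208e+5)
1/(-663305 + K) = 1/(-663305 + 85609011329899/152308503) = 1/(-15417980252516/152308503) = -152308503/15417980252516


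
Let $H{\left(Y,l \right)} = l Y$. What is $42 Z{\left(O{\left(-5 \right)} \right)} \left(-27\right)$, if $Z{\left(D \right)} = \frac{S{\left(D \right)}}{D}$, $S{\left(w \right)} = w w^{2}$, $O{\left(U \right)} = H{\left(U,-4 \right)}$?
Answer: $-453600$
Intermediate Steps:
$H{\left(Y,l \right)} = Y l$
$O{\left(U \right)} = - 4 U$ ($O{\left(U \right)} = U \left(-4\right) = - 4 U$)
$S{\left(w \right)} = w^{3}$
$Z{\left(D \right)} = D^{2}$ ($Z{\left(D \right)} = \frac{D^{3}}{D} = D^{2}$)
$42 Z{\left(O{\left(-5 \right)} \right)} \left(-27\right) = 42 \left(\left(-4\right) \left(-5\right)\right)^{2} \left(-27\right) = 42 \cdot 20^{2} \left(-27\right) = 42 \cdot 400 \left(-27\right) = 16800 \left(-27\right) = -453600$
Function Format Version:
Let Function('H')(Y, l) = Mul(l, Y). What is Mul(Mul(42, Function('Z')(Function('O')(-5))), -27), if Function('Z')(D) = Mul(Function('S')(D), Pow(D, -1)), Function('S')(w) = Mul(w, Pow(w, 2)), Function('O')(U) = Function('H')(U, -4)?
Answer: -453600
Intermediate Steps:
Function('H')(Y, l) = Mul(Y, l)
Function('O')(U) = Mul(-4, U) (Function('O')(U) = Mul(U, -4) = Mul(-4, U))
Function('S')(w) = Pow(w, 3)
Function('Z')(D) = Pow(D, 2) (Function('Z')(D) = Mul(Pow(D, 3), Pow(D, -1)) = Pow(D, 2))
Mul(Mul(42, Function('Z')(Function('O')(-5))), -27) = Mul(Mul(42, Pow(Mul(-4, -5), 2)), -27) = Mul(Mul(42, Pow(20, 2)), -27) = Mul(Mul(42, 400), -27) = Mul(16800, -27) = -453600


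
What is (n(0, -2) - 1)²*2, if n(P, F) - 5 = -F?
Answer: 72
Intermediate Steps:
n(P, F) = 5 - F
(n(0, -2) - 1)²*2 = ((5 - 1*(-2)) - 1)²*2 = ((5 + 2) - 1)²*2 = (7 - 1)²*2 = 6²*2 = 36*2 = 72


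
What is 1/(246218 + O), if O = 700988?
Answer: 1/947206 ≈ 1.0557e-6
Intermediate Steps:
1/(246218 + O) = 1/(246218 + 700988) = 1/947206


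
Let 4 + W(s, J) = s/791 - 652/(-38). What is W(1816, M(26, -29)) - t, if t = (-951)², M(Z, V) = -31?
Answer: -13592010375/15029 ≈ -9.0439e+5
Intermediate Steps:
W(s, J) = 250/19 + s/791 (W(s, J) = -4 + (s/791 - 652/(-38)) = -4 + (s*(1/791) - 652*(-1/38)) = -4 + (s/791 + 326/19) = -4 + (326/19 + s/791) = 250/19 + s/791)
t = 904401
W(1816, M(26, -29)) - t = (250/19 + (1/791)*1816) - 1*904401 = (250/19 + 1816/791) - 904401 = 232254/15029 - 904401 = -13592010375/15029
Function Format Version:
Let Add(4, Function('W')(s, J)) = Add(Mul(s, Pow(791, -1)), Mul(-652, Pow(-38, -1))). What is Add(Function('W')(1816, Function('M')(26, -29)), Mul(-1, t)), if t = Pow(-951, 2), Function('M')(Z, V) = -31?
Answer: Rational(-13592010375, 15029) ≈ -9.0439e+5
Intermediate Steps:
Function('W')(s, J) = Add(Rational(250, 19), Mul(Rational(1, 791), s)) (Function('W')(s, J) = Add(-4, Add(Mul(s, Pow(791, -1)), Mul(-652, Pow(-38, -1)))) = Add(-4, Add(Mul(s, Rational(1, 791)), Mul(-652, Rational(-1, 38)))) = Add(-4, Add(Mul(Rational(1, 791), s), Rational(326, 19))) = Add(-4, Add(Rational(326, 19), Mul(Rational(1, 791), s))) = Add(Rational(250, 19), Mul(Rational(1, 791), s)))
t = 904401
Add(Function('W')(1816, Function('M')(26, -29)), Mul(-1, t)) = Add(Add(Rational(250, 19), Mul(Rational(1, 791), 1816)), Mul(-1, 904401)) = Add(Add(Rational(250, 19), Rational(1816, 791)), -904401) = Add(Rational(232254, 15029), -904401) = Rational(-13592010375, 15029)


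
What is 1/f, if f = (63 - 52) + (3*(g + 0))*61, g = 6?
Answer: 1/1109 ≈ 0.00090171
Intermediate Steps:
f = 1109 (f = (63 - 52) + (3*(6 + 0))*61 = 11 + (3*6)*61 = 11 + 18*61 = 11 + 1098 = 1109)
1/f = 1/1109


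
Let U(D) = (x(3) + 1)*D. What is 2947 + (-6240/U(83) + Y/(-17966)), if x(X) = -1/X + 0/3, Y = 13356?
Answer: 2112615629/745589 ≈ 2833.5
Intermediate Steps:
x(X) = -1/X (x(X) = -1/X + 0*(⅓) = -1/X + 0 = -1/X)
U(D) = 2*D/3 (U(D) = (-1/3 + 1)*D = (-1*⅓ + 1)*D = (-⅓ + 1)*D = 2*D/3)
2947 + (-6240/U(83) + Y/(-17966)) = 2947 + (-6240/((⅔)*83) + 13356/(-17966)) = 2947 + (-6240/166/3 + 13356*(-1/17966)) = 2947 + (-6240*3/166 - 6678/8983) = 2947 + (-9360/83 - 6678/8983) = 2947 - 84635154/745589 = 2112615629/745589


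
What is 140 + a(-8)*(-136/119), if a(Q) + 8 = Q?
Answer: 1108/7 ≈ 158.29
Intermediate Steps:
a(Q) = -8 + Q
140 + a(-8)*(-136/119) = 140 + (-8 - 8)*(-136/119) = 140 - (-2176)/119 = 140 - 16*(-8/7) = 140 + 128/7 = 1108/7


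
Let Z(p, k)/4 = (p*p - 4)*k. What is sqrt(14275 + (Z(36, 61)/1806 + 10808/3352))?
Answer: 2*sqrt(517243396907622)/378357 ≈ 120.22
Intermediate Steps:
Z(p, k) = 4*k*(-4 + p**2) (Z(p, k) = 4*((p*p - 4)*k) = 4*((p**2 - 4)*k) = 4*((-4 + p**2)*k) = 4*(k*(-4 + p**2)) = 4*k*(-4 + p**2))
sqrt(14275 + (Z(36, 61)/1806 + 10808/3352)) = sqrt(14275 + ((4*61*(-4 + 36**2))/1806 + 10808/3352)) = sqrt(14275 + ((4*61*(-4 + 1296))*(1/1806) + 10808*(1/3352))) = sqrt(14275 + ((4*61*1292)*(1/1806) + 1351/419)) = sqrt(14275 + (315248*(1/1806) + 1351/419)) = sqrt(14275 + (157624/903 + 1351/419)) = sqrt(14275 + 67264409/378357) = sqrt(5468310584/378357) = 2*sqrt(517243396907622)/378357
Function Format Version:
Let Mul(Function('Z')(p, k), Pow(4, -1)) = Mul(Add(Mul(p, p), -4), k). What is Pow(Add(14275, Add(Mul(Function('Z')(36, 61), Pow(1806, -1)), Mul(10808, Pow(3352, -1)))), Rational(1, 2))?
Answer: Mul(Rational(2, 378357), Pow(517243396907622, Rational(1, 2))) ≈ 120.22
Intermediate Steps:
Function('Z')(p, k) = Mul(4, k, Add(-4, Pow(p, 2))) (Function('Z')(p, k) = Mul(4, Mul(Add(Mul(p, p), -4), k)) = Mul(4, Mul(Add(Pow(p, 2), -4), k)) = Mul(4, Mul(Add(-4, Pow(p, 2)), k)) = Mul(4, Mul(k, Add(-4, Pow(p, 2)))) = Mul(4, k, Add(-4, Pow(p, 2))))
Pow(Add(14275, Add(Mul(Function('Z')(36, 61), Pow(1806, -1)), Mul(10808, Pow(3352, -1)))), Rational(1, 2)) = Pow(Add(14275, Add(Mul(Mul(4, 61, Add(-4, Pow(36, 2))), Pow(1806, -1)), Mul(10808, Pow(3352, -1)))), Rational(1, 2)) = Pow(Add(14275, Add(Mul(Mul(4, 61, Add(-4, 1296)), Rational(1, 1806)), Mul(10808, Rational(1, 3352)))), Rational(1, 2)) = Pow(Add(14275, Add(Mul(Mul(4, 61, 1292), Rational(1, 1806)), Rational(1351, 419))), Rational(1, 2)) = Pow(Add(14275, Add(Mul(315248, Rational(1, 1806)), Rational(1351, 419))), Rational(1, 2)) = Pow(Add(14275, Add(Rational(157624, 903), Rational(1351, 419))), Rational(1, 2)) = Pow(Add(14275, Rational(67264409, 378357)), Rational(1, 2)) = Pow(Rational(5468310584, 378357), Rational(1, 2)) = Mul(Rational(2, 378357), Pow(517243396907622, Rational(1, 2)))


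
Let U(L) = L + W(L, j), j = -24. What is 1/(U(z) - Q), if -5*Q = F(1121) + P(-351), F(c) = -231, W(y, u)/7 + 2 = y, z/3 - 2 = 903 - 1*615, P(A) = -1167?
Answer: 5/33332 ≈ 0.00015001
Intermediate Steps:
z = 870 (z = 6 + 3*(903 - 1*615) = 6 + 3*(903 - 615) = 6 + 3*288 = 6 + 864 = 870)
W(y, u) = -14 + 7*y
U(L) = -14 + 8*L (U(L) = L + (-14 + 7*L) = -14 + 8*L)
Q = 1398/5 (Q = -(-231 - 1167)/5 = -1/5*(-1398) = 1398/5 ≈ 279.60)
1/(U(z) - Q) = 1/((-14 + 8*870) - 1*1398/5) = 1/((-14 + 6960) - 1398/5) = 1/(6946 - 1398/5) = 1/(33332/5) = 5/33332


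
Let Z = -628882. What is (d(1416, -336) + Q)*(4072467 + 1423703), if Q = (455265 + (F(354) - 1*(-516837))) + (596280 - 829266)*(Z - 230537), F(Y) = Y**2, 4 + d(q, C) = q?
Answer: 1100518421754117880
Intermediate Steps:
d(q, C) = -4 + q
Q = 200233692552 (Q = (455265 + (354**2 - 1*(-516837))) + (596280 - 829266)*(-628882 - 230537) = (455265 + (125316 + 516837)) - 232986*(-859419) = (455265 + 642153) + 200232595134 = 1097418 + 200232595134 = 200233692552)
(d(1416, -336) + Q)*(4072467 + 1423703) = ((-4 + 1416) + 200233692552)*(4072467 + 1423703) = (1412 + 200233692552)*5496170 = 200233693964*5496170 = 1100518421754117880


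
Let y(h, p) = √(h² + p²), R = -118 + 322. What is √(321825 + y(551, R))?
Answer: √(321825 + √345217) ≈ 567.81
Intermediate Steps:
R = 204
√(321825 + y(551, R)) = √(321825 + √(551² + 204²)) = √(321825 + √(303601 + 41616)) = √(321825 + √345217)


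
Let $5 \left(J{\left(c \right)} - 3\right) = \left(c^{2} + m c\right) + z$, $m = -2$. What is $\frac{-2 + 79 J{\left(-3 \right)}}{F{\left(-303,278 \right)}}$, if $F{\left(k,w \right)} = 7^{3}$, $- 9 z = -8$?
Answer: $\frac{21872}{15435} \approx 1.417$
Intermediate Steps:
$z = \frac{8}{9}$ ($z = \left(- \frac{1}{9}\right) \left(-8\right) = \frac{8}{9} \approx 0.88889$)
$J{\left(c \right)} = \frac{143}{45} - \frac{2 c}{5} + \frac{c^{2}}{5}$ ($J{\left(c \right)} = 3 + \frac{\left(c^{2} - 2 c\right) + \frac{8}{9}}{5} = 3 + \frac{\frac{8}{9} + c^{2} - 2 c}{5} = 3 + \left(\frac{8}{45} - \frac{2 c}{5} + \frac{c^{2}}{5}\right) = \frac{143}{45} - \frac{2 c}{5} + \frac{c^{2}}{5}$)
$F{\left(k,w \right)} = 343$
$\frac{-2 + 79 J{\left(-3 \right)}}{F{\left(-303,278 \right)}} = \frac{-2 + 79 \left(\frac{143}{45} - - \frac{6}{5} + \frac{\left(-3\right)^{2}}{5}\right)}{343} = \left(-2 + 79 \left(\frac{143}{45} + \frac{6}{5} + \frac{1}{5} \cdot 9\right)\right) \frac{1}{343} = \left(-2 + 79 \left(\frac{143}{45} + \frac{6}{5} + \frac{9}{5}\right)\right) \frac{1}{343} = \left(-2 + 79 \cdot \frac{278}{45}\right) \frac{1}{343} = \left(-2 + \frac{21962}{45}\right) \frac{1}{343} = \frac{21872}{45} \cdot \frac{1}{343} = \frac{21872}{15435}$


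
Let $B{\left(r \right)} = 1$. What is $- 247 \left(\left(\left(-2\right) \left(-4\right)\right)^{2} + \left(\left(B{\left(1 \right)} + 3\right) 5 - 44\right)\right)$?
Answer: $-9880$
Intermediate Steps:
$- 247 \left(\left(\left(-2\right) \left(-4\right)\right)^{2} + \left(\left(B{\left(1 \right)} + 3\right) 5 - 44\right)\right) = - 247 \left(\left(\left(-2\right) \left(-4\right)\right)^{2} - \left(44 - \left(1 + 3\right) 5\right)\right) = - 247 \left(8^{2} + \left(4 \cdot 5 - 44\right)\right) = - 247 \left(64 + \left(20 - 44\right)\right) = - 247 \left(64 - 24\right) = \left(-247\right) 40 = -9880$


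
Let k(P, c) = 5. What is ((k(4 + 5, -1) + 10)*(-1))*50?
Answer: -750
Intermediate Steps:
((k(4 + 5, -1) + 10)*(-1))*50 = ((5 + 10)*(-1))*50 = (15*(-1))*50 = -15*50 = -750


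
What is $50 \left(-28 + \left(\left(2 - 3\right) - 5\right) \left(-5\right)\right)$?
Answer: $100$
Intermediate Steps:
$50 \left(-28 + \left(\left(2 - 3\right) - 5\right) \left(-5\right)\right) = 50 \left(-28 + \left(-1 - 5\right) \left(-5\right)\right) = 50 \left(-28 - -30\right) = 50 \left(-28 + 30\right) = 50 \cdot 2 = 100$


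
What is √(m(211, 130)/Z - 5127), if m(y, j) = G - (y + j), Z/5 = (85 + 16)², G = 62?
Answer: I*√1307514570/505 ≈ 71.603*I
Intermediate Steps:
Z = 51005 (Z = 5*(85 + 16)² = 5*101² = 5*10201 = 51005)
m(y, j) = 62 - j - y (m(y, j) = 62 - (y + j) = 62 - (j + y) = 62 + (-j - y) = 62 - j - y)
√(m(211, 130)/Z - 5127) = √((62 - 1*130 - 1*211)/51005 - 5127) = √((62 - 130 - 211)*(1/51005) - 5127) = √(-279*1/51005 - 5127) = √(-279/51005 - 5127) = √(-261502914/51005) = I*√1307514570/505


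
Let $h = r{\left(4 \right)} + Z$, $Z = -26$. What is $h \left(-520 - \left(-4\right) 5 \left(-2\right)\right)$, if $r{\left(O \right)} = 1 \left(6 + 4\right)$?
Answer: $8960$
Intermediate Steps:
$r{\left(O \right)} = 10$ ($r{\left(O \right)} = 1 \cdot 10 = 10$)
$h = -16$ ($h = 10 - 26 = -16$)
$h \left(-520 - \left(-4\right) 5 \left(-2\right)\right) = - 16 \left(-520 - \left(-4\right) 5 \left(-2\right)\right) = - 16 \left(-520 - \left(-20\right) \left(-2\right)\right) = - 16 \left(-520 - 40\right) = \left(-16\right) \left(-560\right) = 8960$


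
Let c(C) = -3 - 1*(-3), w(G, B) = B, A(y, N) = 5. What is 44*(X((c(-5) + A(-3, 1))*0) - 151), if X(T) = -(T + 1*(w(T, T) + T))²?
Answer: -6644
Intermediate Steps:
c(C) = 0 (c(C) = -3 + 3 = 0)
X(T) = -9*T² (X(T) = -(T + 1*(T + T))² = -(T + 1*(2*T))² = -(T + 2*T)² = -(3*T)² = -9*T²)
44*(X((c(-5) + A(-3, 1))*0) - 151) = 44*(-9*((0 + 5)*0)² - 151) = 44*(-9*(5*0)² - 151) = 44*(-9*0² - 151) = 44*(-9*0 - 151) = 44*(0 - 151) = 44*(-151) = -6644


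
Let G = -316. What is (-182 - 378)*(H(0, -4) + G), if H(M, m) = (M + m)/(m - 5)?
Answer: 1590400/9 ≈ 1.7671e+5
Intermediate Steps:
H(M, m) = (M + m)/(-5 + m)
(-182 - 378)*(H(0, -4) + G) = (-182 - 378)*((0 - 4)/(-5 - 4) - 316) = -560*(-4/(-9) - 316) = -560*(-1/9*(-4) - 316) = -560*(4/9 - 316) = -560*(-2840/9) = 1590400/9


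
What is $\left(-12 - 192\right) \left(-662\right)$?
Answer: $135048$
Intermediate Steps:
$\left(-12 - 192\right) \left(-662\right) = \left(-204\right) \left(-662\right) = 135048$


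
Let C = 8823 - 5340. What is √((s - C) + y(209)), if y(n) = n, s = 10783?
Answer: √7509 ≈ 86.655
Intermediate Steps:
C = 3483
√((s - C) + y(209)) = √((10783 - 1*3483) + 209) = √((10783 - 3483) + 209) = √(7300 + 209) = √7509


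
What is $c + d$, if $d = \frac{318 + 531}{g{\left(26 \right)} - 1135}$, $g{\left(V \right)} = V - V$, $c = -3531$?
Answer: $- \frac{4008534}{1135} \approx -3531.7$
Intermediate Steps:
$g{\left(V \right)} = 0$
$d = - \frac{849}{1135}$ ($d = \frac{318 + 531}{0 - 1135} = \frac{849}{-1135} = 849 \left(- \frac{1}{1135}\right) = - \frac{849}{1135} \approx -0.74802$)
$c + d = -3531 - \frac{849}{1135} = - \frac{4008534}{1135}$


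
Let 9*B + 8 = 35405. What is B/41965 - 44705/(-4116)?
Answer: 270319079/24675420 ≈ 10.955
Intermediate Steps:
B = 3933 (B = -8/9 + (1/9)*35405 = -8/9 + 35405/9 = 3933)
B/41965 - 44705/(-4116) = 3933/41965 - 44705/(-4116) = 3933*(1/41965) - 44705*(-1/4116) = 3933/41965 + 44705/4116 = 270319079/24675420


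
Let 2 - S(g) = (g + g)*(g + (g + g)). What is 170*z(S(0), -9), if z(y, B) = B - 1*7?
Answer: -2720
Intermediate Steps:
S(g) = 2 - 6*g² (S(g) = 2 - (g + g)*(g + (g + g)) = 2 - 2*g*(g + 2*g) = 2 - 2*g*3*g = 2 - 6*g²)
z(y, B) = -7 + B (z(y, B) = B - 7 = -7 + B)
170*z(S(0), -9) = 170*(-7 - 9) = 170*(-16) = -2720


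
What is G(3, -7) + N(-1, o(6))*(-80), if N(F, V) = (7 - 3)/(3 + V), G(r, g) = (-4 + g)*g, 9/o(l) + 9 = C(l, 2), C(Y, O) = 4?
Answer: -569/3 ≈ -189.67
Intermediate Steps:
o(l) = -9/5 (o(l) = 9/(-9 + 4) = 9/(-5) = 9*(-⅕) = -9/5)
G(r, g) = g*(-4 + g)
N(F, V) = 4/(3 + V)
G(3, -7) + N(-1, o(6))*(-80) = -7*(-4 - 7) + (4/(3 - 9/5))*(-80) = -7*(-11) + (4/(6/5))*(-80) = 77 + (4*(⅚))*(-80) = 77 + (10/3)*(-80) = 77 - 800/3 = -569/3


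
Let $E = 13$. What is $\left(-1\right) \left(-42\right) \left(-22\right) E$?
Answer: $-12012$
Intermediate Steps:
$\left(-1\right) \left(-42\right) \left(-22\right) E = \left(-1\right) \left(-42\right) \left(-22\right) 13 = 42 \left(-22\right) 13 = \left(-924\right) 13 = -12012$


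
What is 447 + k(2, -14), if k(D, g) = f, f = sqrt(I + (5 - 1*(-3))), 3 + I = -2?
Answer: 447 + sqrt(3) ≈ 448.73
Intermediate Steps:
I = -5 (I = -3 - 2 = -5)
f = sqrt(3) (f = sqrt(-5 + (5 - 1*(-3))) = sqrt(-5 + (5 + 3)) = sqrt(-5 + 8) = sqrt(3) ≈ 1.7320)
k(D, g) = sqrt(3)
447 + k(2, -14) = 447 + sqrt(3)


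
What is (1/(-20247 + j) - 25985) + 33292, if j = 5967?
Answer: 104343959/14280 ≈ 7307.0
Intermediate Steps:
(1/(-20247 + j) - 25985) + 33292 = (1/(-20247 + 5967) - 25985) + 33292 = (1/(-14280) - 25985) + 33292 = (-1/14280 - 25985) + 33292 = -371065801/14280 + 33292 = 104343959/14280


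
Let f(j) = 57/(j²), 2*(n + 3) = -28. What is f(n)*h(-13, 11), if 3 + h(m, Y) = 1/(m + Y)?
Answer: -399/578 ≈ -0.69031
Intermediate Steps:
n = -17 (n = -3 + (½)*(-28) = -3 - 14 = -17)
h(m, Y) = -3 + 1/(Y + m) (h(m, Y) = -3 + 1/(m + Y) = -3 + 1/(Y + m))
f(j) = 57/j²
f(n)*h(-13, 11) = (57/(-17)²)*((1 - 3*11 - 3*(-13))/(11 - 13)) = (57*(1/289))*((1 - 33 + 39)/(-2)) = 57*(-½*7)/289 = (57/289)*(-7/2) = -399/578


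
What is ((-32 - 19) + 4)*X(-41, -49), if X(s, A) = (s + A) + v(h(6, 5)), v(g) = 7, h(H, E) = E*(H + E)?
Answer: 3901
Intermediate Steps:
h(H, E) = E*(E + H)
X(s, A) = 7 + A + s (X(s, A) = (s + A) + 7 = (A + s) + 7 = 7 + A + s)
((-32 - 19) + 4)*X(-41, -49) = ((-32 - 19) + 4)*(7 - 49 - 41) = (-51 + 4)*(-83) = -47*(-83) = 3901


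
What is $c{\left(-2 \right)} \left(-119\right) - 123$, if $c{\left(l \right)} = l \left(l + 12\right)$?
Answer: $2257$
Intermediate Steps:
$c{\left(l \right)} = l \left(12 + l\right)$
$c{\left(-2 \right)} \left(-119\right) - 123 = - 2 \left(12 - 2\right) \left(-119\right) - 123 = \left(-2\right) 10 \left(-119\right) - 123 = \left(-20\right) \left(-119\right) - 123 = 2380 - 123 = 2257$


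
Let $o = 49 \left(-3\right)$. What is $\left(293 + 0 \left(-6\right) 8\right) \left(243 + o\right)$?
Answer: $28128$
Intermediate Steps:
$o = -147$
$\left(293 + 0 \left(-6\right) 8\right) \left(243 + o\right) = \left(293 + 0 \left(-6\right) 8\right) \left(243 - 147\right) = \left(293 + 0 \cdot 8\right) 96 = \left(293 + 0\right) 96 = 293 \cdot 96 = 28128$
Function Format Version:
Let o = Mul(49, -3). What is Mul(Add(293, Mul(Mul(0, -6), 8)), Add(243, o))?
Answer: 28128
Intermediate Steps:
o = -147
Mul(Add(293, Mul(Mul(0, -6), 8)), Add(243, o)) = Mul(Add(293, Mul(Mul(0, -6), 8)), Add(243, -147)) = Mul(Add(293, Mul(0, 8)), 96) = Mul(Add(293, 0), 96) = Mul(293, 96) = 28128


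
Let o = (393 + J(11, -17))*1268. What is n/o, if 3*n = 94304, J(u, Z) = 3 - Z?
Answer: 3368/56109 ≈ 0.060026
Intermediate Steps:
n = 94304/3 (n = (1/3)*94304 = 94304/3 ≈ 31435.)
o = 523684 (o = (393 + (3 - 1*(-17)))*1268 = (393 + (3 + 17))*1268 = (393 + 20)*1268 = 413*1268 = 523684)
n/o = (94304/3)/523684 = (94304/3)*(1/523684) = 3368/56109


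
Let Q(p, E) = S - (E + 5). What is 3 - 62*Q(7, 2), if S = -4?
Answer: 685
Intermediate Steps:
Q(p, E) = -9 - E (Q(p, E) = -4 - (E + 5) = -4 - (5 + E) = -4 + (-5 - E) = -9 - E)
3 - 62*Q(7, 2) = 3 - 62*(-9 - 1*2) = 3 - 62*(-9 - 2) = 3 - 62*(-11) = 3 + 682 = 685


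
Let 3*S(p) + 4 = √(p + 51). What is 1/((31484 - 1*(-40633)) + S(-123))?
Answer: 649041/46806024481 - 18*I*√2/46806024481 ≈ 1.3867e-5 - 5.4386e-10*I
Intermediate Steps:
S(p) = -4/3 + √(51 + p)/3 (S(p) = -4/3 + √(p + 51)/3 = -4/3 + √(51 + p)/3)
1/((31484 - 1*(-40633)) + S(-123)) = 1/((31484 - 1*(-40633)) + (-4/3 + √(51 - 123)/3)) = 1/((31484 + 40633) + (-4/3 + √(-72)/3)) = 1/(72117 + (-4/3 + (6*I*√2)/3)) = 1/(72117 + (-4/3 + 2*I*√2)) = 1/(216347/3 + 2*I*√2)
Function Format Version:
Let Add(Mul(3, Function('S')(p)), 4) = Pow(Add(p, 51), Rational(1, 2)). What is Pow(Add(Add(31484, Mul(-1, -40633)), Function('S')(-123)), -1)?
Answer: Add(Rational(649041, 46806024481), Mul(Rational(-18, 46806024481), I, Pow(2, Rational(1, 2)))) ≈ Add(1.3867e-5, Mul(-5.4386e-10, I))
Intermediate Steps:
Function('S')(p) = Add(Rational(-4, 3), Mul(Rational(1, 3), Pow(Add(51, p), Rational(1, 2)))) (Function('S')(p) = Add(Rational(-4, 3), Mul(Rational(1, 3), Pow(Add(p, 51), Rational(1, 2)))) = Add(Rational(-4, 3), Mul(Rational(1, 3), Pow(Add(51, p), Rational(1, 2)))))
Pow(Add(Add(31484, Mul(-1, -40633)), Function('S')(-123)), -1) = Pow(Add(Add(31484, Mul(-1, -40633)), Add(Rational(-4, 3), Mul(Rational(1, 3), Pow(Add(51, -123), Rational(1, 2))))), -1) = Pow(Add(Add(31484, 40633), Add(Rational(-4, 3), Mul(Rational(1, 3), Pow(-72, Rational(1, 2))))), -1) = Pow(Add(72117, Add(Rational(-4, 3), Mul(Rational(1, 3), Mul(6, I, Pow(2, Rational(1, 2)))))), -1) = Pow(Add(72117, Add(Rational(-4, 3), Mul(2, I, Pow(2, Rational(1, 2))))), -1) = Pow(Add(Rational(216347, 3), Mul(2, I, Pow(2, Rational(1, 2)))), -1)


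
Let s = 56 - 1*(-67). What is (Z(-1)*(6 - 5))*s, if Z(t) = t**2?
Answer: 123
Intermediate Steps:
s = 123 (s = 56 + 67 = 123)
(Z(-1)*(6 - 5))*s = ((-1)**2*(6 - 5))*123 = (1*1)*123 = 1*123 = 123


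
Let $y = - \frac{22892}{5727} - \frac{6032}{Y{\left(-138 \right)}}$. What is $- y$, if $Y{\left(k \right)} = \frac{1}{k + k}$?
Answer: $- \frac{9534469972}{5727} \approx -1.6648 \cdot 10^{6}$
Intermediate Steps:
$Y{\left(k \right)} = \frac{1}{2 k}$
$y = \frac{9534469972}{5727}$ ($y = - \frac{22892}{5727} - \frac{6032}{\frac{1}{2} \frac{1}{-138}} = \left(-22892\right) \frac{1}{5727} - \frac{6032}{\frac{1}{2} \left(- \frac{1}{138}\right)} = - \frac{22892}{5727} - \frac{6032}{- \frac{1}{276}} = - \frac{22892}{5727} - -1664832 = - \frac{22892}{5727} + 1664832 = \frac{9534469972}{5727} \approx 1.6648 \cdot 10^{6}$)
$- y = \left(-1\right) \frac{9534469972}{5727} = - \frac{9534469972}{5727}$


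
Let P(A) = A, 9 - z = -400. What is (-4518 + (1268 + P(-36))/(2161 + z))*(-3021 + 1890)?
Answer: 6565470834/1285 ≈ 5.1093e+6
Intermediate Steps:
z = 409 (z = 9 - 1*(-400) = 9 + 400 = 409)
(-4518 + (1268 + P(-36))/(2161 + z))*(-3021 + 1890) = (-4518 + (1268 - 36)/(2161 + 409))*(-3021 + 1890) = (-4518 + 1232/2570)*(-1131) = (-4518 + 1232*(1/2570))*(-1131) = (-4518 + 616/1285)*(-1131) = -5805014/1285*(-1131) = 6565470834/1285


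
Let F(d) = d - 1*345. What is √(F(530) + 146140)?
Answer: 5*√5853 ≈ 382.52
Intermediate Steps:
F(d) = -345 + d (F(d) = d - 345 = -345 + d)
√(F(530) + 146140) = √((-345 + 530) + 146140) = √(185 + 146140) = √146325 = 5*√5853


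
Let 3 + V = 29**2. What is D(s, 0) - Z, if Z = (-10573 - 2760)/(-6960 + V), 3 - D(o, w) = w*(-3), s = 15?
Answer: 5033/6122 ≈ 0.82212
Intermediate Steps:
D(o, w) = 3 + 3*w (D(o, w) = 3 - w*(-3) = 3 - (-3)*w = 3 + 3*w)
V = 838 (V = -3 + 29**2 = -3 + 841 = 838)
Z = 13333/6122 (Z = (-10573 - 2760)/(-6960 + 838) = -13333/(-6122) = -13333*(-1/6122) = 13333/6122 ≈ 2.1779)
D(s, 0) - Z = (3 + 3*0) - 1*13333/6122 = (3 + 0) - 13333/6122 = 3 - 13333/6122 = 5033/6122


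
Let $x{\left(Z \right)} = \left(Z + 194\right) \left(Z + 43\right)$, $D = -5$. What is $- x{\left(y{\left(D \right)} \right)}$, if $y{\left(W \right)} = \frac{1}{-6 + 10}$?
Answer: $- \frac{134421}{16} \approx -8401.3$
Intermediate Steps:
$y{\left(W \right)} = \frac{1}{4}$
$x{\left(Z \right)} = \left(43 + Z\right) \left(194 + Z\right)$ ($x{\left(Z \right)} = \left(194 + Z\right) \left(43 + Z\right) = \left(43 + Z\right) \left(194 + Z\right)$)
$- x{\left(y{\left(D \right)} \right)} = - (8342 + \left(\frac{1}{4}\right)^{2} + 237 \cdot \frac{1}{4}) = - (8342 + \frac{1}{16} + \frac{237}{4}) = \left(-1\right) \frac{134421}{16} = - \frac{134421}{16}$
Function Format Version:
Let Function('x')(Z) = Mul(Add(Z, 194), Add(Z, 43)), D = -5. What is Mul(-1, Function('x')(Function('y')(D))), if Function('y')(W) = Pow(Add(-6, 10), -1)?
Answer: Rational(-134421, 16) ≈ -8401.3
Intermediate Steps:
Function('y')(W) = Rational(1, 4) (Function('y')(W) = Pow(4, -1) = Rational(1, 4))
Function('x')(Z) = Mul(Add(43, Z), Add(194, Z)) (Function('x')(Z) = Mul(Add(194, Z), Add(43, Z)) = Mul(Add(43, Z), Add(194, Z)))
Mul(-1, Function('x')(Function('y')(D))) = Mul(-1, Add(8342, Pow(Rational(1, 4), 2), Mul(237, Rational(1, 4)))) = Mul(-1, Add(8342, Rational(1, 16), Rational(237, 4))) = Mul(-1, Rational(134421, 16)) = Rational(-134421, 16)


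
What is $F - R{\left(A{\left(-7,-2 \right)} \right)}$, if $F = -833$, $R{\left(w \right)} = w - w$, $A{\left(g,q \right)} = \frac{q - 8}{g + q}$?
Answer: $-833$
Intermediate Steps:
$A{\left(g,q \right)} = \frac{-8 + q}{g + q}$
$R{\left(w \right)} = 0$
$F - R{\left(A{\left(-7,-2 \right)} \right)} = -833 - 0 = -833 + 0 = -833$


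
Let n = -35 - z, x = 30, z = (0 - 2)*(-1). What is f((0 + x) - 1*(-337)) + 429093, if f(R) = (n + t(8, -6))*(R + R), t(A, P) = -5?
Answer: 398265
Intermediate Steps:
z = 2 (z = -2*(-1) = 2)
n = -37 (n = -35 - 1*2 = -35 - 2 = -37)
f(R) = -84*R (f(R) = (-37 - 5)*(R + R) = -84*R)
f((0 + x) - 1*(-337)) + 429093 = -84*((0 + 30) - 1*(-337)) + 429093 = -84*(30 + 337) + 429093 = -84*367 + 429093 = -30828 + 429093 = 398265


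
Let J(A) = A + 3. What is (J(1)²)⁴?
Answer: 65536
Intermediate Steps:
J(A) = 3 + A
(J(1)²)⁴ = ((3 + 1)²)⁴ = (4²)⁴ = 16⁴ = 65536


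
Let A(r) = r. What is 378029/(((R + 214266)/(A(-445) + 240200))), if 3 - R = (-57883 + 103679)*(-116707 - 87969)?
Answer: 18126868579/1874711273 ≈ 9.6692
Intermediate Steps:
R = 9373342099 (R = 3 - (-57883 + 103679)*(-116707 - 87969) = 3 - 45796*(-204676) = 3 - 1*(-9373342096) = 3 + 9373342096 = 9373342099)
378029/(((R + 214266)/(A(-445) + 240200))) = 378029/(((9373342099 + 214266)/(-445 + 240200))) = 378029/((9373556365/239755)) = 378029/((9373556365*(1/239755))) = 378029/(1874711273/47951) = 378029*(47951/1874711273) = 18126868579/1874711273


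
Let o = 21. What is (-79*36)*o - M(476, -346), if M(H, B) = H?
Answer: -60200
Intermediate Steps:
(-79*36)*o - M(476, -346) = -79*36*21 - 1*476 = -2844*21 - 476 = -59724 - 476 = -60200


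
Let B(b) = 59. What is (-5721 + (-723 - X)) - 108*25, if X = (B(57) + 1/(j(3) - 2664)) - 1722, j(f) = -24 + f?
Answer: -20086484/2685 ≈ -7481.0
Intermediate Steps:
X = -4465156/2685 (X = (59 + 1/((-24 + 3) - 2664)) - 1722 = (59 + 1/(-21 - 2664)) - 1722 = (59 + 1/(-2685)) - 1722 = (59 - 1/2685) - 1722 = 158414/2685 - 1722 = -4465156/2685 ≈ -1663.0)
(-5721 + (-723 - X)) - 108*25 = (-5721 + (-723 - 1*(-4465156/2685))) - 108*25 = (-5721 + (-723 + 4465156/2685)) - 2700 = (-5721 + 2523901/2685) - 2700 = -12836984/2685 - 2700 = -20086484/2685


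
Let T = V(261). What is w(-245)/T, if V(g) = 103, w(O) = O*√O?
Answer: -1715*I*√5/103 ≈ -37.232*I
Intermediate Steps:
w(O) = O^(3/2)
T = 103
w(-245)/T = (-245)^(3/2)/103 = -1715*I*√5*(1/103) = -1715*I*√5/103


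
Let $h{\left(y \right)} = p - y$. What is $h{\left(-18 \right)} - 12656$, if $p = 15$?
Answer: $-12623$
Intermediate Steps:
$h{\left(y \right)} = 15 - y$
$h{\left(-18 \right)} - 12656 = \left(15 - -18\right) - 12656 = \left(15 + 18\right) - 12656 = 33 - 12656 = -12623$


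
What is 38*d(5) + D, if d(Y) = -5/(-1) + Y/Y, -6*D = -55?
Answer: 1423/6 ≈ 237.17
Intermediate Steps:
D = 55/6 (D = -1/6*(-55) = 55/6 ≈ 9.1667)
d(Y) = 6 (d(Y) = -5*(-1) + 1 = 5 + 1 = 6)
38*d(5) + D = 38*6 + 55/6 = 228 + 55/6 = 1423/6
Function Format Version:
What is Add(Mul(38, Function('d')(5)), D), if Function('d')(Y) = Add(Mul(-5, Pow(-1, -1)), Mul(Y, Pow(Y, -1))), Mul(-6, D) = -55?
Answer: Rational(1423, 6) ≈ 237.17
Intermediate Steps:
D = Rational(55, 6) (D = Mul(Rational(-1, 6), -55) = Rational(55, 6) ≈ 9.1667)
Function('d')(Y) = 6 (Function('d')(Y) = Add(Mul(-5, -1), 1) = Add(5, 1) = 6)
Add(Mul(38, Function('d')(5)), D) = Add(Mul(38, 6), Rational(55, 6)) = Add(228, Rational(55, 6)) = Rational(1423, 6)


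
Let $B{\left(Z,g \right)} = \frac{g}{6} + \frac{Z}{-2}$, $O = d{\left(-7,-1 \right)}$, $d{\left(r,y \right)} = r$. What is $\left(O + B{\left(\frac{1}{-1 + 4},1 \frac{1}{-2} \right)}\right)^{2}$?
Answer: $\frac{841}{16} \approx 52.563$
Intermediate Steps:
$O = -7$
$B{\left(Z,g \right)} = - \frac{Z}{2} + \frac{g}{6}$ ($B{\left(Z,g \right)} = g \frac{1}{6} + Z \left(- \frac{1}{2}\right) = \frac{g}{6} - \frac{Z}{2} = - \frac{Z}{2} + \frac{g}{6}$)
$\left(O + B{\left(\frac{1}{-1 + 4},1 \frac{1}{-2} \right)}\right)^{2} = \left(-7 + \left(- \frac{1}{2 \left(-1 + 4\right)} + \frac{1 \frac{1}{-2}}{6}\right)\right)^{2} = \left(-7 - \left(\frac{1}{6} - \frac{1}{6} \left(- \frac{1}{2}\right)\right)\right)^{2} = \left(-7 + \left(\left(- \frac{1}{2}\right) \frac{1}{3} + \frac{1}{6} \left(- \frac{1}{2}\right)\right)\right)^{2} = \left(-7 - \frac{1}{4}\right)^{2} = \left(- \frac{29}{4}\right)^{2} = \frac{841}{16}$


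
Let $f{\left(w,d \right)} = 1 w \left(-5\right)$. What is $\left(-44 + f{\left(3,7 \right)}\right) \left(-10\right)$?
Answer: $590$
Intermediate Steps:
$f{\left(w,d \right)} = - 5 w$ ($f{\left(w,d \right)} = w \left(-5\right) = - 5 w$)
$\left(-44 + f{\left(3,7 \right)}\right) \left(-10\right) = \left(-44 - 15\right) \left(-10\right) = \left(-59\right) \left(-10\right) = 590$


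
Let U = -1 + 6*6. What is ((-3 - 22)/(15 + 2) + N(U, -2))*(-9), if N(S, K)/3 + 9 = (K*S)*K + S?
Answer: -75969/17 ≈ -4468.8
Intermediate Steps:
U = 35 (U = -1 + 36 = 35)
N(S, K) = -27 + 3*S + 3*S*K**2 (N(S, K) = -27 + 3*((K*S)*K + S) = -27 + 3*(S*K**2 + S) = -27 + 3*(S + S*K**2) = -27 + (3*S + 3*S*K**2) = -27 + 3*S + 3*S*K**2)
((-3 - 22)/(15 + 2) + N(U, -2))*(-9) = ((-3 - 22)/(15 + 2) + (-27 + 3*35 + 3*35*(-2)**2))*(-9) = (-25/17 + (-27 + 105 + 3*35*4))*(-9) = (-25*1/17 + (-27 + 105 + 420))*(-9) = (-25/17 + 498)*(-9) = (8441/17)*(-9) = -75969/17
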